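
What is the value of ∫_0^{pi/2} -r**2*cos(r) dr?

Integrate by parts twice (u = r^2, dv = -cos(r) dr).
An antiderivative is F(r) = -r**2*sin(r) - 2*r*cos(r) + 2*sin(r).
Then F(pi/2) - F(0) = (2 - pi**2/4) - (0) = 2 - pi**2/4.

2 - pi**2/4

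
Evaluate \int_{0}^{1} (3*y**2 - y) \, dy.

1/2

By the power rule, an antiderivative is F(y) = y**3 - y**2/2.
Then F(1) - F(0) = (1/2) - (0) = 1/2.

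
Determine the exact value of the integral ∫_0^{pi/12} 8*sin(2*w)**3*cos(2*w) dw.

1/16

Let u = sin(2*w), so du = 2*cos(2*w) dw. When w = 0, u = 0; when w = pi/12, u = 1/2.
The integral becomes 4·∫ u**3 du from 0 to 1/2, with antiderivative u**4.
Back in w: F(w) = sin(2*w)**4.
Then F(pi/12) - F(0) = (1/16) - (0) = 1/16.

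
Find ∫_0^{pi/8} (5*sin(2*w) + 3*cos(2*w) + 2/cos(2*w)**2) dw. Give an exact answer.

An antiderivative is F(w) = 3*sin(2*w)/2 - 5*cos(2*w)/2 + tan(2*w).
Then F(pi/8) - F(0) = (1 - sqrt(2)/2) - (-5/2) = 7/2 - sqrt(2)/2.

7/2 - sqrt(2)/2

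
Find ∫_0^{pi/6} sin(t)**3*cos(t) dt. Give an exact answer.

1/64

Let u = sin(t), so du = cos(t) dt. When t = 0, u = 0; when t = pi/6, u = 1/2.
The integral becomes ∫ u**3 du from 0 to 1/2, with antiderivative u**4/4.
Back in t: F(t) = sin(t)**4/4.
Then F(pi/6) - F(0) = (1/64) - (0) = 1/64.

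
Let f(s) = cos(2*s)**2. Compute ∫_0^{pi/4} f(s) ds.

pi/8

Use the identity cos^2(2*s) = (1 + cos(4*s))/2.
An antiderivative is F(s) = s/2 + sin(4*s)/8.
Then F(pi/4) - F(0) = (pi/8) - (0) = pi/8.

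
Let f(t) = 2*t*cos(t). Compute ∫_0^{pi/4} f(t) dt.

-2 + sqrt(2)*pi/4 + sqrt(2)

Integrate by parts once (u = t, dv = 2*cos(t) dt).
An antiderivative is F(t) = 2*t*sin(t) + 2*cos(t).
Then F(pi/4) - F(0) = (sqrt(2)*(pi + 4)/4) - (2) = -2 + sqrt(2)*pi/4 + sqrt(2).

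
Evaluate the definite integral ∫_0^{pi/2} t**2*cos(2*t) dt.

Integrate by parts twice (u = t^2, dv = cos(2*t) dt).
An antiderivative is F(t) = t**2*sin(2*t)/2 + t*cos(2*t)/2 - sin(2*t)/4.
Then F(pi/2) - F(0) = (-pi/4) - (0) = -pi/4.

-pi/4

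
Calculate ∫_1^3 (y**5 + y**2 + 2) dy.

134

By the power rule, an antiderivative is F(y) = y**6/6 + y**3/3 + 2*y.
Then F(3) - F(1) = (273/2) - (5/2) = 134.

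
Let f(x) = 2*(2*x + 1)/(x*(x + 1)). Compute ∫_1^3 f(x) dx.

log(36)

Factor the denominator: x**2 + x = (x + 1)x.
Partial fractions: 2*(2*x + 1)/(x*(x + 1)) = 2/(x + 1) + 2/x.
An antiderivative is F(x) = 2*log(x) + 2*log(x + 1).
Then F(3) - F(1) = (2*log(3) + 4*log(2)) - (log(4)) = log(36).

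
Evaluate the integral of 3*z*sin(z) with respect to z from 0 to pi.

Integrate by parts once (u = z, dv = 3*sin(z) dz).
An antiderivative is F(z) = -3*z*cos(z) + 3*sin(z).
Then F(pi) - F(0) = (3*pi) - (0) = 3*pi.

3*pi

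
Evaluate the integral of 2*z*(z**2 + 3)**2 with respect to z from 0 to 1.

37/3

Let u = z**2 + 3, so du = 2*z dz. When z = 0, u = 3; when z = 1, u = 4.
The integral becomes ∫ u**2 du from 3 to 4, with antiderivative u**3/3.
Back in z: F(z) = (z**2 + 3)**3/3.
Then F(1) - F(0) = (64/3) - (9) = 37/3.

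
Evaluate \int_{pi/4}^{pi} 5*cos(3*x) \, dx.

An antiderivative is F(x) = 5*sin(3*x)/3.
Then F(pi) - F(pi/4) = (0) - (5*sqrt(2)/6) = -5*sqrt(2)/6.

-5*sqrt(2)/6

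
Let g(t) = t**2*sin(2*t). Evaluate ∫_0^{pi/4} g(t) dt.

-1/4 + pi/8

Integrate by parts twice (u = t^2, dv = sin(2*t) dt).
An antiderivative is F(t) = -t**2*cos(2*t)/2 + t*sin(2*t)/2 + cos(2*t)/4.
Then F(pi/4) - F(0) = (pi/8) - (1/4) = -1/4 + pi/8.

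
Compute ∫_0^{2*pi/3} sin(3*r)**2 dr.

Use the identity sin^2(3*r) = (1 - cos(6*r))/2.
An antiderivative is F(r) = r/2 - sin(6*r)/12.
Then F(2*pi/3) - F(0) = (pi/3) - (0) = pi/3.

pi/3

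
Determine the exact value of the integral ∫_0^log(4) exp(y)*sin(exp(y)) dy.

Let u = exp(y), so du = exp(y) dy. When y = 0, u = 1; when y = log(4), u = 4.
The integral becomes ∫ sin(u) du from 1 to 4, with antiderivative -cos(u).
Back in y: F(y) = -cos(exp(y)).
Then F(log(4)) - F(0) = (-cos(4)) - (-cos(1)) = cos(1) - cos(4).

cos(1) - cos(4)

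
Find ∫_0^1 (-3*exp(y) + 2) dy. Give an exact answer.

5 - 3*E

An antiderivative is F(y) = 2*y - 3*exp(y).
Then F(1) - F(0) = (2 - 3*E) - (-3) = 5 - 3*E.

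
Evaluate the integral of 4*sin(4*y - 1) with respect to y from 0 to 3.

Let u = 4*y - 1, so du = 4 dy. When y = 0, u = -1; when y = 3, u = 11.
The integral becomes ∫ sin(u) du from -1 to 11, with antiderivative -cos(u).
Back in y: F(y) = -cos(4*y - 1).
Then F(3) - F(0) = (-cos(11)) - (-cos(1)) = -cos(11) + cos(1).

-cos(11) + cos(1)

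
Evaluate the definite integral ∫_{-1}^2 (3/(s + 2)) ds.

log(64)

An antiderivative is F(s) = 3*log(s + 2).
Then F(2) - F(-1) = (log(64)) - (0) = log(64).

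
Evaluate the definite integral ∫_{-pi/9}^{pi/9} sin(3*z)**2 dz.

Use the identity sin^2(3*z) = (1 - cos(6*z))/2.
An antiderivative is F(z) = z/2 - sin(6*z)/12.
Then F(pi/9) - F(-pi/9) = (-sqrt(3)/24 + pi/18) - (-pi/18 + sqrt(3)/24) = -sqrt(3)/12 + pi/9.

-sqrt(3)/12 + pi/9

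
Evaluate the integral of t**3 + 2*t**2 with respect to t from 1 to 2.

By the power rule, an antiderivative is F(t) = t**4/4 + 2*t**3/3.
Then F(2) - F(1) = (28/3) - (11/12) = 101/12.

101/12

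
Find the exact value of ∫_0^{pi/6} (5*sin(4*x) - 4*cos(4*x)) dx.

15/8 - sqrt(3)/2

An antiderivative is F(x) = -sin(4*x) - 5*cos(4*x)/4.
Then F(pi/6) - F(0) = (5/8 - sqrt(3)/2) - (-5/4) = 15/8 - sqrt(3)/2.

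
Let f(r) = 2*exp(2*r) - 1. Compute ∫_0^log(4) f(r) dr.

15 - log(4)

An antiderivative is F(r) = exp(2*r) - r.
Then F(log(4)) - F(0) = (16 - log(4)) - (1) = 15 - log(4).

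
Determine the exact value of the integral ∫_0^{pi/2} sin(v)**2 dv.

Use the identity sin^2(v) = (1 - cos(2*v))/2.
An antiderivative is F(v) = v/2 - sin(2*v)/4.
Then F(pi/2) - F(0) = (pi/4) - (0) = pi/4.

pi/4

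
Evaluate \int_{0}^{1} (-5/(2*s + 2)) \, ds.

-5*log(2)/2

An antiderivative is F(s) = -5*log(2*s + 2)/2.
Then F(1) - F(0) = (-log(32)) - (-5*log(2)/2) = -5*log(2)/2.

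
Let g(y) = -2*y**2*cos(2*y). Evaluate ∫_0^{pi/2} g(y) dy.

Integrate by parts twice (u = y^2, dv = -2*cos(2*y) dy).
An antiderivative is F(y) = -y**2*sin(2*y) - y*cos(2*y) + sin(2*y)/2.
Then F(pi/2) - F(0) = (pi/2) - (0) = pi/2.

pi/2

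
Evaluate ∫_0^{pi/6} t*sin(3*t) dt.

Integrate by parts once (u = t, dv = sin(3*t) dt).
An antiderivative is F(t) = -t*cos(3*t)/3 + sin(3*t)/9.
Then F(pi/6) - F(0) = (1/9) - (0) = 1/9.

1/9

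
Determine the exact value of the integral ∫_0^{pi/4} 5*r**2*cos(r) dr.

5*sqrt(2)*(-32 + pi**2 + 8*pi)/32

Integrate by parts twice (u = r^2, dv = 5*cos(r) dr).
An antiderivative is F(r) = 5*r**2*sin(r) + 10*r*cos(r) - 10*sin(r).
Then F(pi/4) - F(0) = (5*sqrt(2)*(-32 + pi**2 + 8*pi)/32) - (0) = 5*sqrt(2)*(-32 + pi**2 + 8*pi)/32.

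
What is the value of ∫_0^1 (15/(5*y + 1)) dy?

3*log(2) + 3*log(3)

Let u = 5*y + 1, so du = 5 dy. When y = 0, u = 1; when y = 1, u = 6.
The integral becomes 3·∫ 1/u du from 1 to 6, with antiderivative 3*log(u).
Back in y: F(y) = 3*log(5*y + 1).
Then F(1) - F(0) = (3*log(2) + 3*log(3)) - (0) = 3*log(2) + 3*log(3).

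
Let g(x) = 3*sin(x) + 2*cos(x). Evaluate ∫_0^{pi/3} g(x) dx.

3/2 + sqrt(3)

An antiderivative is F(x) = 2*sin(x) - 3*cos(x).
Then F(pi/3) - F(0) = (-3/2 + sqrt(3)) - (-3) = 3/2 + sqrt(3).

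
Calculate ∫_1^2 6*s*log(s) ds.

Integrate by parts once (u = ln s, dv = 6*s ds).
An antiderivative is F(s) = 3*s**2*(2*log(s) - 1)/2.
Then F(2) - F(1) = (-6 + 12*log(2)) - (-3/2) = -9/2 + 12*log(2).

-9/2 + 12*log(2)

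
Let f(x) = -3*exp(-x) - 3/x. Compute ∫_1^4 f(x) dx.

-6*log(2) - 3*exp(-1) + 3*exp(-4)

An antiderivative is F(x) = -3*log(x) + 3*exp(-x).
Then F(4) - F(1) = (-6*log(2) + 3*exp(-4)) - (3*exp(-1)) = -6*log(2) - 3*exp(-1) + 3*exp(-4).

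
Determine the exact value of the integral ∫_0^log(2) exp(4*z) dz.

15/4

Let u = exp(z), so du = exp(z) dz. When z = 0, u = 1; when z = log(2), u = 2.
The integral becomes ∫ u**3 du from 1 to 2, with antiderivative u**4/4.
Back in z: F(z) = exp(4*z)/4.
Then F(log(2)) - F(0) = (4) - (1/4) = 15/4.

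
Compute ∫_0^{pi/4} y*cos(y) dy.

-1 + sqrt(2)*pi/8 + sqrt(2)/2

Integrate by parts once (u = y, dv = cos(y) dy).
An antiderivative is F(y) = y*sin(y) + cos(y).
Then F(pi/4) - F(0) = (sqrt(2)*(pi + 4)/8) - (1) = -1 + sqrt(2)*pi/8 + sqrt(2)/2.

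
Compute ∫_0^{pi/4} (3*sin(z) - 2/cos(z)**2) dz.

An antiderivative is F(z) = -3*cos(z) - 2*tan(z).
Then F(pi/4) - F(0) = (-3*sqrt(2)/2 - 2) - (-3) = 1 - 3*sqrt(2)/2.

1 - 3*sqrt(2)/2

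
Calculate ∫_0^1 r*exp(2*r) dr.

Integrate by parts once (u = r, dv = exp(2*r) dr).
An antiderivative is F(r) = (2*r - 1)*exp(2*r)/4.
Then F(1) - F(0) = (exp(2)/4) - (-1/4) = 1/4 + exp(2)/4.

1/4 + exp(2)/4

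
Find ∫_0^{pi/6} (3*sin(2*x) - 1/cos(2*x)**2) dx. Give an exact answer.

An antiderivative is F(x) = -3*cos(2*x)/2 - tan(2*x)/2.
Then F(pi/6) - F(0) = (-sqrt(3)/2 - 3/4) - (-3/2) = 3/4 - sqrt(3)/2.

3/4 - sqrt(3)/2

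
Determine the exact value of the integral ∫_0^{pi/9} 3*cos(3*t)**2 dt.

sqrt(3)/8 + pi/6

Use the identity cos^2(3*t) = (1 + cos(6*t))/2.
An antiderivative is F(t) = 3*t/2 + sin(6*t)/4.
Then F(pi/9) - F(0) = (sqrt(3)/8 + pi/6) - (0) = sqrt(3)/8 + pi/6.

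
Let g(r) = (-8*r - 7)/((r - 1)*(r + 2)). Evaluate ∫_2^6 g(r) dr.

Factor the denominator: r**2 + r - 2 = (r + 2)(r - 1).
Partial fractions: (-8*r - 7)/((r - 1)*(r + 2)) = -3/(r + 2) - 5/(r - 1).
An antiderivative is F(r) = -5*log(r - 1) - 3*log(r + 2).
Then F(6) - F(2) = (-5*log(5) - 9*log(2)) - (-log(64)) = -5*log(5) - 3*log(2).

-5*log(5) - 3*log(2)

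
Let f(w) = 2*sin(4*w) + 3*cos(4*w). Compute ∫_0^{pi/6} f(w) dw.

An antiderivative is F(w) = 3*sin(4*w)/4 - cos(4*w)/2.
Then F(pi/6) - F(0) = (1/4 + 3*sqrt(3)/8) - (-1/2) = 3*sqrt(3)/8 + 3/4.

3*sqrt(3)/8 + 3/4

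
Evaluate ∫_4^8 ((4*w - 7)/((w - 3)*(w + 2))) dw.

Factor the denominator: w**2 - w - 6 = (w + 2)(w - 3).
Partial fractions: (4*w - 7)/((w - 3)*(w + 2)) = 3/(w + 2) + 1/(w - 3).
An antiderivative is F(w) = log(w - 3) + 3*log(w + 2).
Then F(8) - F(4) = (3*log(2) + 4*log(5)) - (3*log(2) + 3*log(3)) = -3*log(3) + 4*log(5).

-3*log(3) + 4*log(5)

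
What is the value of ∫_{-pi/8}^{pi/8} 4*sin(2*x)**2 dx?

Use the identity sin^2(2*x) = (1 - cos(4*x))/2.
An antiderivative is F(x) = 2*x - sin(4*x)/2.
Then F(pi/8) - F(-pi/8) = (-1/2 + pi/4) - (1/2 - pi/4) = -1 + pi/2.

-1 + pi/2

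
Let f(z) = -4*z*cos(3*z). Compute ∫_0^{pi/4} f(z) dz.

-sqrt(2)*pi/6 + 2*sqrt(2)/9 + 4/9

Integrate by parts once (u = z, dv = -4*cos(3*z) dz).
An antiderivative is F(z) = -4*z*sin(3*z)/3 - 4*cos(3*z)/9.
Then F(pi/4) - F(0) = (sqrt(2)*(4 - 3*pi)/18) - (-4/9) = -sqrt(2)*pi/6 + 2*sqrt(2)/9 + 4/9.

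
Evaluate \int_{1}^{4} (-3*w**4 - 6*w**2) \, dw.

By the power rule, an antiderivative is F(w) = -3*w**5/5 - 2*w**3.
Then F(4) - F(1) = (-3712/5) - (-13/5) = -3699/5.

-3699/5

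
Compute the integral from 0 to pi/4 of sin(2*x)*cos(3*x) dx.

-2/5 + 3*sqrt(2)/10

Use the identity sin(2*x)cos(3*x) = [sin(5*x) + sin(-x)]/2.
An antiderivative is F(x) = cos(x)/2 - cos(5*x)/10.
Then F(pi/4) - F(0) = (3*sqrt(2)/10) - (2/5) = -2/5 + 3*sqrt(2)/10.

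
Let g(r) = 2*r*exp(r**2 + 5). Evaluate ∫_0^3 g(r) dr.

-exp(5) + exp(14)

Let u = r**2 + 5, so du = 2*r dr. When r = 0, u = 5; when r = 3, u = 14.
The integral becomes ∫ exp(u) du from 5 to 14, with antiderivative exp(u).
Back in r: F(r) = exp(r**2 + 5).
Then F(3) - F(0) = (exp(14)) - (exp(5)) = -exp(5) + exp(14).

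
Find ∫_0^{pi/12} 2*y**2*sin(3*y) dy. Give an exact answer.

-4/27 - sqrt(2)*pi**2/432 + sqrt(2)*pi/54 + 2*sqrt(2)/27

Integrate by parts twice (u = y^2, dv = 2*sin(3*y) dy).
An antiderivative is F(y) = -2*y**2*cos(3*y)/3 + 4*y*sin(3*y)/9 + 4*cos(3*y)/27.
Then F(pi/12) - F(0) = (sqrt(2)*(-pi**2 + 8*pi + 32)/432) - (4/27) = -4/27 - sqrt(2)*pi**2/432 + sqrt(2)*pi/54 + 2*sqrt(2)/27.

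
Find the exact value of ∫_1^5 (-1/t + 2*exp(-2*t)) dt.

An antiderivative is F(t) = -log(t) - exp(-2*t).
Then F(5) - F(1) = (-log(5) - exp(-10)) - (-exp(-2)) = -log(5) - exp(-10) + exp(-2).

-log(5) - exp(-10) + exp(-2)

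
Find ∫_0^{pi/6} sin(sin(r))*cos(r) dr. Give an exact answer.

Let u = sin(r), so du = cos(r) dr. When r = 0, u = 0; when r = pi/6, u = 1/2.
The integral becomes ∫ sin(u) du from 0 to 1/2, with antiderivative -cos(u).
Back in r: F(r) = -cos(sin(r)).
Then F(pi/6) - F(0) = (-cos(1/2)) - (-1) = 1 - cos(1/2).

1 - cos(1/2)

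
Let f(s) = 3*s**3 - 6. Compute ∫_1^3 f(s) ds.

48

By the power rule, an antiderivative is F(s) = 3*s**4/4 - 6*s.
Then F(3) - F(1) = (171/4) - (-21/4) = 48.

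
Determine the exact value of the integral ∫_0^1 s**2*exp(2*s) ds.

Integrate by parts twice (u = s^2, dv = exp(2*s) ds).
An antiderivative is F(s) = (2*s**2 - 2*s + 1)*exp(2*s)/4.
Then F(1) - F(0) = (exp(2)/4) - (1/4) = -1/4 + exp(2)/4.

-1/4 + exp(2)/4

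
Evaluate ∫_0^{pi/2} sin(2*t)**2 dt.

Use the identity sin^2(2*t) = (1 - cos(4*t))/2.
An antiderivative is F(t) = t/2 - sin(4*t)/8.
Then F(pi/2) - F(0) = (pi/4) - (0) = pi/4.

pi/4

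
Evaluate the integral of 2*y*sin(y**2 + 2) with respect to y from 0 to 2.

-cos(6) + cos(2)

Let u = y**2 + 2, so du = 2*y dy. When y = 0, u = 2; when y = 2, u = 6.
The integral becomes ∫ sin(u) du from 2 to 6, with antiderivative -cos(u).
Back in y: F(y) = -cos(y**2 + 2).
Then F(2) - F(0) = (-cos(6)) - (-cos(2)) = -cos(6) + cos(2).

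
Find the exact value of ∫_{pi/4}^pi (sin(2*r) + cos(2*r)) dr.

-1

An antiderivative is F(r) = sin(2*r)/2 - cos(2*r)/2.
Then F(pi) - F(pi/4) = (-1/2) - (1/2) = -1.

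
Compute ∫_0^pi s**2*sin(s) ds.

-4 + pi**2

Integrate by parts twice (u = s^2, dv = sin(s) ds).
An antiderivative is F(s) = -s**2*cos(s) + 2*s*sin(s) + 2*cos(s).
Then F(pi) - F(0) = (-2 + pi**2) - (2) = -4 + pi**2.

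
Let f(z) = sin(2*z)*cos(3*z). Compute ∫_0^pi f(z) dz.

Use the identity sin(2*z)cos(3*z) = [sin(5*z) + sin(-z)]/2.
An antiderivative is F(z) = cos(z)/2 - cos(5*z)/10.
Then F(pi) - F(0) = (-2/5) - (2/5) = -4/5.

-4/5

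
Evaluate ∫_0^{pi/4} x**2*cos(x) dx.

Integrate by parts twice (u = x^2, dv = cos(x) dx).
An antiderivative is F(x) = x**2*sin(x) + 2*x*cos(x) - 2*sin(x).
Then F(pi/4) - F(0) = (sqrt(2)*(-32 + pi**2 + 8*pi)/32) - (0) = sqrt(2)*(-32 + pi**2 + 8*pi)/32.

sqrt(2)*(-32 + pi**2 + 8*pi)/32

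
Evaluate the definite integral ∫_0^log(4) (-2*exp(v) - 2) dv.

An antiderivative is F(v) = -2*v - 2*exp(v).
Then F(log(4)) - F(0) = (-8 - 4*log(2)) - (-2) = -6 - log(16).

-6 - log(16)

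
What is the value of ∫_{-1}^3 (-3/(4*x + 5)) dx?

An antiderivative is F(x) = -3*log(4*x + 5)/4.
Then F(3) - F(-1) = (-3*log(17)/4) - (0) = -3*log(17)/4.

-3*log(17)/4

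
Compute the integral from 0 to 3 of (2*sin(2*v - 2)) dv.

Let u = 2*v - 2, so du = 2 dv. When v = 0, u = -2; when v = 3, u = 4.
The integral becomes ∫ sin(u) du from -2 to 4, with antiderivative -cos(u).
Back in v: F(v) = -cos(2*v - 2).
Then F(3) - F(0) = (-cos(4)) - (-cos(2)) = cos(2) - cos(4).

cos(2) - cos(4)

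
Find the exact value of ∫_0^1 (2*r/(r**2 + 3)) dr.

Let u = r**2 + 3, so du = 2*r dr. When r = 0, u = 3; when r = 1, u = 4.
The integral becomes ∫ 1/u du from 3 to 4, with antiderivative log(u).
Back in r: F(r) = log(r**2 + 3).
Then F(1) - F(0) = (log(4)) - (log(3)) = log(4/3).

log(4/3)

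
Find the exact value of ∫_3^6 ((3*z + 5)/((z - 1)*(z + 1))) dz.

-log(7) - 2*log(2) + 4*log(5)

Factor the denominator: z**2 - 1 = (z + 1)(z - 1).
Partial fractions: (3*z + 5)/((z - 1)*(z + 1)) = -1/(z + 1) + 4/(z - 1).
An antiderivative is F(z) = 4*log(z - 1) - log(z + 1).
Then F(6) - F(3) = (-log(7) + 4*log(5)) - (log(4)) = -log(7) - 2*log(2) + 4*log(5).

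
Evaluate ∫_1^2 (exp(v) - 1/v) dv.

An antiderivative is F(v) = exp(v) - log(v).
Then F(2) - F(1) = (-log(2) + exp(2)) - (exp(1)) = -exp(1) - log(2) + exp(2).

-exp(1) - log(2) + exp(2)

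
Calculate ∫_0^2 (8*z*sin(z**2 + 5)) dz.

Let u = z**2 + 5, so du = 2*z dz. When z = 0, u = 5; when z = 2, u = 9.
The integral becomes 4·∫ sin(u) du from 5 to 9, with antiderivative -4*cos(u).
Back in z: F(z) = -4*cos(z**2 + 5).
Then F(2) - F(0) = (-4*cos(9)) - (-4*cos(5)) = 4*cos(5) - 4*cos(9).

4*cos(5) - 4*cos(9)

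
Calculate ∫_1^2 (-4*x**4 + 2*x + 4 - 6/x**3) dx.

By the power rule, an antiderivative is F(x) = -4*x**5/5 + x**2 + 4*x + 3/x**2.
Then F(2) - F(1) = (-257/20) - (36/5) = -401/20.

-401/20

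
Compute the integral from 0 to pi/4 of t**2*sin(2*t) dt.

-1/4 + pi/8

Integrate by parts twice (u = t^2, dv = sin(2*t) dt).
An antiderivative is F(t) = -t**2*cos(2*t)/2 + t*sin(2*t)/2 + cos(2*t)/4.
Then F(pi/4) - F(0) = (pi/8) - (1/4) = -1/4 + pi/8.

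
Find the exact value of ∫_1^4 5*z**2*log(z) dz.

-35 + 640*log(2)/3

Integrate by parts once (u = ln z, dv = 5*z**2 dz).
An antiderivative is F(z) = 5*z**3*(3*log(z) - 1)/9.
Then F(4) - F(1) = (-320/9 + 640*log(2)/3) - (-5/9) = -35 + 640*log(2)/3.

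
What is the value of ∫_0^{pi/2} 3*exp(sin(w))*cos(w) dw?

Let u = sin(w), so du = cos(w) dw. When w = 0, u = 0; when w = pi/2, u = 1.
The integral becomes 3·∫ exp(u) du from 0 to 1, with antiderivative 3*exp(u).
Back in w: F(w) = 3*exp(sin(w)).
Then F(pi/2) - F(0) = (3*E) - (3) = -3 + 3*E.

-3 + 3*E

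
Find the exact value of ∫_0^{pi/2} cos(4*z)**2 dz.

Use the identity cos^2(4*z) = (1 + cos(8*z))/2.
An antiderivative is F(z) = z/2 + sin(8*z)/16.
Then F(pi/2) - F(0) = (pi/4) - (0) = pi/4.

pi/4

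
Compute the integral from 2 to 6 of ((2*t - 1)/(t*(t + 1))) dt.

-4*log(3) + 3*log(7)

Factor the denominator: t**2 + t = (t + 1)t.
Partial fractions: (2*t - 1)/(t*(t + 1)) = 3/(t + 1) - 1/t.
An antiderivative is F(t) = -log(t) + 3*log(t + 1).
Then F(6) - F(2) = (-log(3) - log(2) + 3*log(7)) - (log(27/2)) = -4*log(3) + 3*log(7).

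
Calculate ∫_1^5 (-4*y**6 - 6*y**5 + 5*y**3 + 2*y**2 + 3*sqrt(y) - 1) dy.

-1247602/21 + 10*sqrt(5)

By the power rule, an antiderivative is F(y) = -4*y**7/7 - y**6 + 5*y**4/4 + 2*y**(3/2) + 2*y**3/3 - y.
Then F(5) - F(1) = (-4990295/84 + 10*sqrt(5)) - (113/84) = -1247602/21 + 10*sqrt(5).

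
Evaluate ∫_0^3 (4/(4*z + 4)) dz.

Let u = 4*z + 4, so du = 4 dz. When z = 0, u = 4; when z = 3, u = 16.
The integral becomes ∫ 1/u du from 4 to 16, with antiderivative log(u).
Back in z: F(z) = log(4*z + 4).
Then F(3) - F(0) = (log(16)) - (log(4)) = log(4).

log(4)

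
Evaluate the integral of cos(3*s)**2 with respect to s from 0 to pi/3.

Use the identity cos^2(3*s) = (1 + cos(6*s))/2.
An antiderivative is F(s) = s/2 + sin(6*s)/12.
Then F(pi/3) - F(0) = (pi/6) - (0) = pi/6.

pi/6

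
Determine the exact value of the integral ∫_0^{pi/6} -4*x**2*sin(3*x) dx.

8/27 - 4*pi/27

Integrate by parts twice (u = x^2, dv = -4*sin(3*x) dx).
An antiderivative is F(x) = 4*x**2*cos(3*x)/3 - 8*x*sin(3*x)/9 - 8*cos(3*x)/27.
Then F(pi/6) - F(0) = (-4*pi/27) - (-8/27) = 8/27 - 4*pi/27.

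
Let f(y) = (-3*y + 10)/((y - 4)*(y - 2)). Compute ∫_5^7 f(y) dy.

log(3/25)

Factor the denominator: y**2 - 6*y + 8 = (y - 2)(y - 4).
Partial fractions: (-3*y + 10)/((y - 4)*(y - 2)) = -2/(y - 2) - 1/(y - 4).
An antiderivative is F(y) = -log(y - 4) - 2*log(y - 2).
Then F(7) - F(5) = (-log(75)) - (-log(9)) = log(3/25).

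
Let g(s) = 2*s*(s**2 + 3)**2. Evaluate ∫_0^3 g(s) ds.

Let u = s**2 + 3, so du = 2*s ds. When s = 0, u = 3; when s = 3, u = 12.
The integral becomes ∫ u**2 du from 3 to 12, with antiderivative u**3/3.
Back in s: F(s) = (s**2 + 3)**3/3.
Then F(3) - F(0) = (576) - (9) = 567.

567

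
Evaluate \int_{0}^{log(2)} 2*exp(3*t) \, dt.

Let u = exp(t), so du = exp(t) dt. When t = 0, u = 1; when t = log(2), u = 2.
The integral becomes 2·∫ u**2 du from 1 to 2, with antiderivative 2*u**3/3.
Back in t: F(t) = 2*exp(3*t)/3.
Then F(log(2)) - F(0) = (16/3) - (2/3) = 14/3.

14/3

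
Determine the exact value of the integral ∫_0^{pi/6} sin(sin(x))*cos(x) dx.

Let u = sin(x), so du = cos(x) dx. When x = 0, u = 0; when x = pi/6, u = 1/2.
The integral becomes ∫ sin(u) du from 0 to 1/2, with antiderivative -cos(u).
Back in x: F(x) = -cos(sin(x)).
Then F(pi/6) - F(0) = (-cos(1/2)) - (-1) = 1 - cos(1/2).

1 - cos(1/2)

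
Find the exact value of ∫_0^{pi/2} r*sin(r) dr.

Integrate by parts once (u = r, dv = sin(r) dr).
An antiderivative is F(r) = -r*cos(r) + sin(r).
Then F(pi/2) - F(0) = (1) - (0) = 1.

1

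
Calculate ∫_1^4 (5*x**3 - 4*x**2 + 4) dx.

By the power rule, an antiderivative is F(x) = 5*x**4/4 - 4*x**3/3 + 4*x.
Then F(4) - F(1) = (752/3) - (47/12) = 987/4.

987/4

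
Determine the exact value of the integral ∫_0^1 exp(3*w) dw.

-1/3 + exp(3)/3

An antiderivative is F(w) = exp(3*w)/3.
Then F(1) - F(0) = (exp(3)/3) - (1/3) = -1/3 + exp(3)/3.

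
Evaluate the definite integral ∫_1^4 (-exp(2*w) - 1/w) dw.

-exp(8)/2 - log(4) + exp(2)/2

An antiderivative is F(w) = -exp(2*w)/2 - log(w).
Then F(4) - F(1) = (-exp(8)/2 - log(4)) - (-exp(2)/2) = -exp(8)/2 - log(4) + exp(2)/2.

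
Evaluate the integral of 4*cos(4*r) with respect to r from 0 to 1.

sin(4)

Let u = 4*r, so du = 4 dr. When r = 0, u = 0; when r = 1, u = 4.
The integral becomes ∫ cos(u) du from 0 to 4, with antiderivative sin(u).
Back in r: F(r) = sin(4*r).
Then F(1) - F(0) = (sin(4)) - (0) = sin(4).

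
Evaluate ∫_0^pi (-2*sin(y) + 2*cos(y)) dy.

An antiderivative is F(y) = 2*sin(y) + 2*cos(y).
Then F(pi) - F(0) = (-2) - (2) = -4.

-4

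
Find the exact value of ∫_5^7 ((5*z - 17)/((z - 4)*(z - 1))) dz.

Factor the denominator: z**2 - 5*z + 4 = (z - 1)(z - 4).
Partial fractions: (5*z - 17)/((z - 4)*(z - 1)) = 4/(z - 1) + 1/(z - 4).
An antiderivative is F(z) = log(z - 4) + 4*log(z - 1).
Then F(7) - F(5) = (4*log(2) + 5*log(3)) - (8*log(2)) = -4*log(2) + 5*log(3).

-4*log(2) + 5*log(3)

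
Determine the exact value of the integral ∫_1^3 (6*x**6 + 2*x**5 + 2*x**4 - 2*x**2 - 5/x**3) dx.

690992/315

By the power rule, an antiderivative is F(x) = 6*x**7/7 + x**6/3 + 2*x**5/5 - 2*x**3/3 + 5/(2*x**2).
Then F(3) - F(1) = (1384141/630) - (719/210) = 690992/315.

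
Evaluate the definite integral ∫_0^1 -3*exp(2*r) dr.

An antiderivative is F(r) = -3*exp(2*r)/2.
Then F(1) - F(0) = (-3*exp(2)/2) - (-3/2) = 3/2 - 3*exp(2)/2.

3/2 - 3*exp(2)/2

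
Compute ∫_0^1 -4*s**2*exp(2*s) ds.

Integrate by parts twice (u = s^2, dv = -4*exp(2*s) ds).
An antiderivative is F(s) = (-2*s**2 + 2*s - 1)*exp(2*s).
Then F(1) - F(0) = (-exp(2)) - (-1) = 1 - exp(2).

1 - exp(2)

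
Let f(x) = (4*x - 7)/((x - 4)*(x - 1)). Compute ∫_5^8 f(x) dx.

log(7) + 4*log(2)

Factor the denominator: x**2 - 5*x + 4 = (x - 1)(x - 4).
Partial fractions: (4*x - 7)/((x - 4)*(x - 1)) = 1/(x - 1) + 3/(x - 4).
An antiderivative is F(x) = 3*log(x - 4) + log(x - 1).
Then F(8) - F(5) = (log(7) + 6*log(2)) - (log(4)) = log(7) + 4*log(2).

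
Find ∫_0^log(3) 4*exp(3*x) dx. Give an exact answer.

Let u = exp(x), so du = exp(x) dx. When x = 0, u = 1; when x = log(3), u = 3.
The integral becomes 4·∫ u**2 du from 1 to 3, with antiderivative 4*u**3/3.
Back in x: F(x) = 4*exp(3*x)/3.
Then F(log(3)) - F(0) = (36) - (4/3) = 104/3.

104/3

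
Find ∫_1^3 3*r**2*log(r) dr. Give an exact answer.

-26/3 + 27*log(3)

Integrate by parts once (u = ln r, dv = 3*r**2 dr).
An antiderivative is F(r) = r**3*(3*log(r) - 1)/3.
Then F(3) - F(1) = (-9 + 27*log(3)) - (-1/3) = -26/3 + 27*log(3).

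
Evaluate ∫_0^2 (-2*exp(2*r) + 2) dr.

5 - exp(4)

An antiderivative is F(r) = -exp(2*r) + 2*r.
Then F(2) - F(0) = (4 - exp(4)) - (-1) = 5 - exp(4).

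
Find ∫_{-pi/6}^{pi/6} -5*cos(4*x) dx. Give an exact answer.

-5*sqrt(3)/4

An antiderivative is F(x) = -5*sin(4*x)/4.
Then F(pi/6) - F(-pi/6) = (-5*sqrt(3)/8) - (5*sqrt(3)/8) = -5*sqrt(3)/4.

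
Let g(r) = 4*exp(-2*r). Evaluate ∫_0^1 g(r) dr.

An antiderivative is F(r) = -2*exp(-2*r).
Then F(1) - F(0) = (-2*exp(-2)) - (-2) = 2 - 2*exp(-2).

2 - 2*exp(-2)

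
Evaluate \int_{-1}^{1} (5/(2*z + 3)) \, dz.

5*log(5)/2

An antiderivative is F(z) = 5*log(2*z + 3)/2.
Then F(1) - F(-1) = (5*log(5)/2) - (0) = 5*log(5)/2.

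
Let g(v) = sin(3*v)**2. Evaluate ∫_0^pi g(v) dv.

Use the identity sin^2(3*v) = (1 - cos(6*v))/2.
An antiderivative is F(v) = v/2 - sin(6*v)/12.
Then F(pi) - F(0) = (pi/2) - (0) = pi/2.

pi/2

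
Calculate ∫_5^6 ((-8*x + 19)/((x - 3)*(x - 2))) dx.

-log(18)

Factor the denominator: x**2 - 5*x + 6 = (x - 2)(x - 3).
Partial fractions: (-8*x + 19)/((x - 3)*(x - 2)) = -3/(x - 2) - 5/(x - 3).
An antiderivative is F(x) = -5*log(x - 3) - 3*log(x - 2).
Then F(6) - F(5) = (-5*log(3) - 6*log(2)) - (-5*log(2) - 3*log(3)) = -log(18).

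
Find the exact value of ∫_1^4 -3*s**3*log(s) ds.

Integrate by parts once (u = ln s, dv = -3*s**3 ds).
An antiderivative is F(s) = -3*s**4*(4*log(s) - 1)/16.
Then F(4) - F(1) = (48 - 384*log(2)) - (3/16) = 765/16 - 384*log(2).

765/16 - 384*log(2)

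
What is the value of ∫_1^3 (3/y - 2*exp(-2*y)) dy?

An antiderivative is F(y) = 3*log(y) + exp(-2*y).
Then F(3) - F(1) = (exp(-6) + 3*log(3)) - (exp(-2)) = -exp(-2) + exp(-6) + 3*log(3).

-exp(-2) + exp(-6) + 3*log(3)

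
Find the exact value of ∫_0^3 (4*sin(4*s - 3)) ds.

cos(3) - cos(9)

Let u = 4*s - 3, so du = 4 ds. When s = 0, u = -3; when s = 3, u = 9.
The integral becomes ∫ sin(u) du from -3 to 9, with antiderivative -cos(u).
Back in s: F(s) = -cos(4*s - 3).
Then F(3) - F(0) = (-cos(9)) - (-cos(3)) = cos(3) - cos(9).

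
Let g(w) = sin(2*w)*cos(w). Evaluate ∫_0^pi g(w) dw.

4/3

Use the identity sin(2*w)cos(w) = [sin(3*w) + sin(w)]/2.
An antiderivative is F(w) = -cos(w)/2 - cos(3*w)/6.
Then F(pi) - F(0) = (2/3) - (-2/3) = 4/3.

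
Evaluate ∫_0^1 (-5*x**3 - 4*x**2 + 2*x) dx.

By the power rule, an antiderivative is F(x) = -5*x**4/4 - 4*x**3/3 + x**2.
Then F(1) - F(0) = (-19/12) - (0) = -19/12.

-19/12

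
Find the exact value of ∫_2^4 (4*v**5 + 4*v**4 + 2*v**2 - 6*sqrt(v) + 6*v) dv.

By the power rule, an antiderivative is F(v) = 2*v**6/3 + 4*v**5/5 - 4*v**(3/2) + 2*v**3/3 + 3*v**2.
Then F(4) - F(2) = (54128/15) - (428/5 - 8*sqrt(2)) = 8*sqrt(2) + 52844/15.

8*sqrt(2) + 52844/15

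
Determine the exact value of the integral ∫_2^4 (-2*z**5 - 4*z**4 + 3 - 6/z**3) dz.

-170573/80

By the power rule, an antiderivative is F(z) = -z**6/3 - 4*z**5/5 + 3*z + 3/z**2.
Then F(4) - F(2) = (-521363/240) - (-2411/60) = -170573/80.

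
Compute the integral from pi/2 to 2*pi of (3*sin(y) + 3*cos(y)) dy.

An antiderivative is F(y) = 3*sin(y) - 3*cos(y).
Then F(2*pi) - F(pi/2) = (-3) - (3) = -6.

-6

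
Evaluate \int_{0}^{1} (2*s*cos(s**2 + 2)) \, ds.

-sin(2) + sin(3)

Let u = s**2 + 2, so du = 2*s ds. When s = 0, u = 2; when s = 1, u = 3.
The integral becomes ∫ cos(u) du from 2 to 3, with antiderivative sin(u).
Back in s: F(s) = sin(s**2 + 2).
Then F(1) - F(0) = (sin(3)) - (sin(2)) = -sin(2) + sin(3).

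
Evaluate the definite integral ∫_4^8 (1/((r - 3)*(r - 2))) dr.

Factor the denominator: r**2 - 5*r + 6 = (r - 2)(r - 3).
Partial fractions: 1/((r - 3)*(r - 2)) = -1/(r - 2) + 1/(r - 3).
An antiderivative is F(r) = log(r - 3) - log(r - 2).
Then F(8) - F(4) = (log(5/6)) - (-log(2)) = log(5/3).

log(5/3)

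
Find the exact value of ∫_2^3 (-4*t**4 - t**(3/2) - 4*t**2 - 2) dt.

-2942/15 - 18*sqrt(3)/5 + 8*sqrt(2)/5

By the power rule, an antiderivative is F(t) = -2*t**(5/2)/5 - 4*t**5/5 - 4*t**3/3 - 2*t.
Then F(3) - F(2) = (-1182/5 - 18*sqrt(3)/5) - (-604/15 - 8*sqrt(2)/5) = -2942/15 - 18*sqrt(3)/5 + 8*sqrt(2)/5.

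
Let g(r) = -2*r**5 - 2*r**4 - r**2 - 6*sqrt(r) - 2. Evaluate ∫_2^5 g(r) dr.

By the power rule, an antiderivative is F(r) = -r**6/3 - 2*r**5/5 - 4*r**(3/2) - r**3/3 - 2*r.
Then F(5) - F(2) = (-6510 - 20*sqrt(5)) - (-204/5 - 8*sqrt(2)) = -32346/5 - 20*sqrt(5) + 8*sqrt(2).

-32346/5 - 20*sqrt(5) + 8*sqrt(2)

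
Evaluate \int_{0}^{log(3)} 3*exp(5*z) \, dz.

Let u = exp(z), so du = exp(z) dz. When z = 0, u = 1; when z = log(3), u = 3.
The integral becomes 3·∫ u**4 du from 1 to 3, with antiderivative 3*u**5/5.
Back in z: F(z) = 3*exp(5*z)/5.
Then F(log(3)) - F(0) = (729/5) - (3/5) = 726/5.

726/5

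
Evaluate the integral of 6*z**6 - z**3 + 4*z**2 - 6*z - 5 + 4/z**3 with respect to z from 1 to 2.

8563/84

By the power rule, an antiderivative is F(z) = 6*z**7/7 - z**4/4 + 4*z**3/3 - 3*z**2 - 5*z - 2/z**2.
Then F(2) - F(1) = (3943/42) - (-677/84) = 8563/84.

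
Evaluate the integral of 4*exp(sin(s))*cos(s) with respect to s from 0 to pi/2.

-4 + 4*E

Let u = sin(s), so du = cos(s) ds. When s = 0, u = 0; when s = pi/2, u = 1.
The integral becomes 4·∫ exp(u) du from 0 to 1, with antiderivative 4*exp(u).
Back in s: F(s) = 4*exp(sin(s)).
Then F(pi/2) - F(0) = (4*E) - (4) = -4 + 4*E.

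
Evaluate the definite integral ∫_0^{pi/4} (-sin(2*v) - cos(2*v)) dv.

-1

An antiderivative is F(v) = -sin(2*v)/2 + cos(2*v)/2.
Then F(pi/4) - F(0) = (-1/2) - (1/2) = -1.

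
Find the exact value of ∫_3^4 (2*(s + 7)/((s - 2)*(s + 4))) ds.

Factor the denominator: s**2 + 2*s - 8 = (s + 4)(s - 2).
Partial fractions: 2*(s + 7)/((s - 2)*(s + 4)) = -1/(s + 4) + 3/(s - 2).
An antiderivative is F(s) = 3*log(s - 2) - log(s + 4).
Then F(4) - F(3) = (0) - (-log(7)) = log(7).

log(7)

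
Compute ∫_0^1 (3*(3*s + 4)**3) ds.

Let u = 3*s + 4, so du = 3 ds. When s = 0, u = 4; when s = 1, u = 7.
The integral becomes ∫ u**3 du from 4 to 7, with antiderivative u**4/4.
Back in s: F(s) = (3*s + 4)**4/4.
Then F(1) - F(0) = (2401/4) - (64) = 2145/4.

2145/4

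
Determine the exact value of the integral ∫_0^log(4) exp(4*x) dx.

255/4

Let u = exp(x), so du = exp(x) dx. When x = 0, u = 1; when x = log(4), u = 4.
The integral becomes ∫ u**3 du from 1 to 4, with antiderivative u**4/4.
Back in x: F(x) = exp(4*x)/4.
Then F(log(4)) - F(0) = (64) - (1/4) = 255/4.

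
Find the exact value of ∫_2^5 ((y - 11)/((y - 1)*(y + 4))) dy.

-7*log(2) + 3*log(3)

Factor the denominator: y**2 + 3*y - 4 = (y + 4)(y - 1).
Partial fractions: (y - 11)/((y - 1)*(y + 4)) = 3/(y + 4) - 2/(y - 1).
An antiderivative is F(y) = -2*log(y - 1) + 3*log(y + 4).
Then F(5) - F(2) = (-4*log(2) + 6*log(3)) - (3*log(2) + 3*log(3)) = -7*log(2) + 3*log(3).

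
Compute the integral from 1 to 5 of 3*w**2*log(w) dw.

-124/3 + 125*log(5)

Integrate by parts once (u = ln w, dv = 3*w**2 dw).
An antiderivative is F(w) = w**3*(3*log(w) - 1)/3.
Then F(5) - F(1) = (-125/3 + 125*log(5)) - (-1/3) = -124/3 + 125*log(5).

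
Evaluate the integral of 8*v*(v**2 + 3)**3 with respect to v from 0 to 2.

Let u = v**2 + 3, so du = 2*v dv. When v = 0, u = 3; when v = 2, u = 7.
The integral becomes 4·∫ u**3 du from 3 to 7, with antiderivative u**4.
Back in v: F(v) = (v**2 + 3)**4.
Then F(2) - F(0) = (2401) - (81) = 2320.

2320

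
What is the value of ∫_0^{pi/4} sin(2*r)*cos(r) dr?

2/3 - sqrt(2)/6

Use the identity sin(2*r)cos(r) = [sin(3*r) + sin(r)]/2.
An antiderivative is F(r) = -cos(r)/2 - cos(3*r)/6.
Then F(pi/4) - F(0) = (-sqrt(2)/6) - (-2/3) = 2/3 - sqrt(2)/6.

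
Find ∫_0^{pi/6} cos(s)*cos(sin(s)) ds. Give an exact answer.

Let u = sin(s), so du = cos(s) ds. When s = 0, u = 0; when s = pi/6, u = 1/2.
The integral becomes ∫ cos(u) du from 0 to 1/2, with antiderivative sin(u).
Back in s: F(s) = sin(sin(s)).
Then F(pi/6) - F(0) = (sin(1/2)) - (0) = sin(1/2).

sin(1/2)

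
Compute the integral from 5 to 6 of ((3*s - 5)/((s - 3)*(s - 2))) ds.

-6*log(2) + 5*log(3)

Factor the denominator: s**2 - 5*s + 6 = (s - 2)(s - 3).
Partial fractions: (3*s - 5)/((s - 3)*(s - 2)) = -1/(s - 2) + 4/(s - 3).
An antiderivative is F(s) = 4*log(s - 3) - log(s - 2).
Then F(6) - F(5) = (log(81/4)) - (log(16/3)) = -6*log(2) + 5*log(3).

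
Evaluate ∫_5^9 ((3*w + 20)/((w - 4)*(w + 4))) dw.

-log(13) + 2*log(3) + 4*log(5)

Factor the denominator: w**2 - 16 = (w + 4)(w - 4).
Partial fractions: (3*w + 20)/((w - 4)*(w + 4)) = -1/(w + 4) + 4/(w - 4).
An antiderivative is F(w) = 4*log(w - 4) - log(w + 4).
Then F(9) - F(5) = (-log(13) + 4*log(5)) - (-log(9)) = -log(13) + 2*log(3) + 4*log(5).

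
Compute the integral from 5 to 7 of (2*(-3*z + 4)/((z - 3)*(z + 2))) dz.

-8*log(3) - 2*log(2) + 4*log(7)

Factor the denominator: z**2 - z - 6 = (z + 2)(z - 3).
Partial fractions: 2*(-3*z + 4)/((z - 3)*(z + 2)) = -4/(z + 2) - 2/(z - 3).
An antiderivative is F(z) = -2*log(z - 3) - 4*log(z + 2).
Then F(7) - F(5) = (-8*log(3) - 4*log(2)) - (-4*log(7) - 2*log(2)) = -8*log(3) - 2*log(2) + 4*log(7).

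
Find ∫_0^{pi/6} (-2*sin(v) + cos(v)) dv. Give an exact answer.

An antiderivative is F(v) = sin(v) + 2*cos(v).
Then F(pi/6) - F(0) = (1/2 + sqrt(3)) - (2) = -3/2 + sqrt(3).

-3/2 + sqrt(3)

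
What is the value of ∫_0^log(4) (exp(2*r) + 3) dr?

log(64) + 15/2

An antiderivative is F(r) = exp(2*r)/2 + 3*r.
Then F(log(4)) - F(0) = (log(64) + 8) - (1/2) = log(64) + 15/2.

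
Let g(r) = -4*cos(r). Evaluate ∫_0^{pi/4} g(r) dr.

An antiderivative is F(r) = -4*sin(r).
Then F(pi/4) - F(0) = (-2*sqrt(2)) - (0) = -2*sqrt(2).

-2*sqrt(2)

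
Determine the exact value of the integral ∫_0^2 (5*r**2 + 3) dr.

58/3

By the power rule, an antiderivative is F(r) = 5*r**3/3 + 3*r.
Then F(2) - F(0) = (58/3) - (0) = 58/3.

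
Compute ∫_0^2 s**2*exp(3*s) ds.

-2/27 + 26*exp(6)/27

Integrate by parts twice (u = s^2, dv = exp(3*s) ds).
An antiderivative is F(s) = (9*s**2 - 6*s + 2)*exp(3*s)/27.
Then F(2) - F(0) = (26*exp(6)/27) - (2/27) = -2/27 + 26*exp(6)/27.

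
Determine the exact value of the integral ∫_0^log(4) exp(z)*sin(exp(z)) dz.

Let u = exp(z), so du = exp(z) dz. When z = 0, u = 1; when z = log(4), u = 4.
The integral becomes ∫ sin(u) du from 1 to 4, with antiderivative -cos(u).
Back in z: F(z) = -cos(exp(z)).
Then F(log(4)) - F(0) = (-cos(4)) - (-cos(1)) = cos(1) - cos(4).

cos(1) - cos(4)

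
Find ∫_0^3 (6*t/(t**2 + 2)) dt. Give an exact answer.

-3*log(2) + 3*log(11)

Let u = t**2 + 2, so du = 2*t dt. When t = 0, u = 2; when t = 3, u = 11.
The integral becomes 3·∫ 1/u du from 2 to 11, with antiderivative 3*log(u).
Back in t: F(t) = 3*log(t**2 + 2).
Then F(3) - F(0) = (3*log(11)) - (log(8)) = -3*log(2) + 3*log(11).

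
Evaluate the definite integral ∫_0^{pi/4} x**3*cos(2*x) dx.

Integrate by parts 3 times (u = x^3, dv = cos(2*x) dx).
An antiderivative is F(x) = x**3*sin(2*x)/2 + 3*x**2*cos(2*x)/4 - 3*x*sin(2*x)/4 - 3*cos(2*x)/8.
Then F(pi/4) - F(0) = (pi*(-24 + pi**2)/128) - (-3/8) = -3*pi/16 + pi**3/128 + 3/8.

-3*pi/16 + pi**3/128 + 3/8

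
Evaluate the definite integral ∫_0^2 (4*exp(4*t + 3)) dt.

Let u = 4*t + 3, so du = 4 dt. When t = 0, u = 3; when t = 2, u = 11.
The integral becomes ∫ exp(u) du from 3 to 11, with antiderivative exp(u).
Back in t: F(t) = exp(4*t + 3).
Then F(2) - F(0) = (exp(11)) - (exp(3)) = -exp(3) + exp(11).

-exp(3) + exp(11)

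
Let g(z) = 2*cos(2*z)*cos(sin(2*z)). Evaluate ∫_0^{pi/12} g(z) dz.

Let u = sin(2*z), so du = 2*cos(2*z) dz. When z = 0, u = 0; when z = pi/12, u = 1/2.
The integral becomes ∫ cos(u) du from 0 to 1/2, with antiderivative sin(u).
Back in z: F(z) = sin(sin(2*z)).
Then F(pi/12) - F(0) = (sin(1/2)) - (0) = sin(1/2).

sin(1/2)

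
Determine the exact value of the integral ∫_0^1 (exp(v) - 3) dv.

An antiderivative is F(v) = -3*v + exp(v).
Then F(1) - F(0) = (-3 + E) - (1) = -4 + E.

-4 + E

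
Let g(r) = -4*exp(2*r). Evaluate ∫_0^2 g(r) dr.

2 - 2*exp(4)

An antiderivative is F(r) = -2*exp(2*r).
Then F(2) - F(0) = (-2*exp(4)) - (-2) = 2 - 2*exp(4).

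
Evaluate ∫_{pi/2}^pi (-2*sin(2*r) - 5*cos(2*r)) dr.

2

An antiderivative is F(r) = -5*sin(2*r)/2 + cos(2*r).
Then F(pi) - F(pi/2) = (1) - (-1) = 2.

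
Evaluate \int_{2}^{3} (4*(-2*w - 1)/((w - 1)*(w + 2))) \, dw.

Factor the denominator: w**2 + w - 2 = (w + 2)(w - 1).
Partial fractions: 4*(-2*w - 1)/((w - 1)*(w + 2)) = -4/(w + 2) - 4/(w - 1).
An antiderivative is F(w) = -4*log(w - 1) - 4*log(w + 2).
Then F(3) - F(2) = (-4*log(5) - 4*log(2)) - (-8*log(2)) = -4*log(5) + 4*log(2).

-4*log(5) + 4*log(2)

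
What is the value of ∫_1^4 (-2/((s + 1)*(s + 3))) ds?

log(7/10)

Factor the denominator: s**2 + 4*s + 3 = (s + 3)(s + 1).
Partial fractions: -2/((s + 1)*(s + 3)) = 1/(s + 3) - 1/(s + 1).
An antiderivative is F(s) = -log(s + 1) + log(s + 3).
Then F(4) - F(1) = (log(7/5)) - (log(2)) = log(7/10).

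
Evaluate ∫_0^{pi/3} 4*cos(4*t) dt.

-sqrt(3)/2

An antiderivative is F(t) = sin(4*t).
Then F(pi/3) - F(0) = (-sqrt(3)/2) - (0) = -sqrt(3)/2.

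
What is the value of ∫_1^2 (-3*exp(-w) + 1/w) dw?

-3*exp(-1) + 3*exp(-2) + log(2)

An antiderivative is F(w) = log(w) + 3*exp(-w).
Then F(2) - F(1) = (3*exp(-2) + log(2)) - (3*exp(-1)) = -3*exp(-1) + 3*exp(-2) + log(2).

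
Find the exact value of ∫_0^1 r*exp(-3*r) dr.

(-4 + exp(3))*exp(-3)/9

Integrate by parts once (u = r, dv = exp(-3*r) dr).
An antiderivative is F(r) = (-3*r - 1)*exp(-3*r)/9.
Then F(1) - F(0) = (-4*exp(-3)/9) - (-1/9) = (-4 + exp(3))*exp(-3)/9.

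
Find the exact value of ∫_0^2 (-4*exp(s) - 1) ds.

An antiderivative is F(s) = -s - 4*exp(s).
Then F(2) - F(0) = (-4*exp(2) - 2) - (-4) = 2 - 4*exp(2).

2 - 4*exp(2)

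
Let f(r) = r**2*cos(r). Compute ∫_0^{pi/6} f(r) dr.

Integrate by parts twice (u = r^2, dv = cos(r) dr).
An antiderivative is F(r) = r**2*sin(r) + 2*r*cos(r) - 2*sin(r).
Then F(pi/6) - F(0) = (-1 + pi**2/72 + sqrt(3)*pi/6) - (0) = -1 + pi**2/72 + sqrt(3)*pi/6.

-1 + pi**2/72 + sqrt(3)*pi/6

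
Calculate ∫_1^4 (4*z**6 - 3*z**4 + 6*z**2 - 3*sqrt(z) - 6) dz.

By the power rule, an antiderivative is F(z) = 4*z**7/7 - 3*z**5/5 - 2*z**(3/2) + 2*z**3 - 6*z.
Then F(4) - F(1) = (309256/35) - (-211/35) = 309467/35.

309467/35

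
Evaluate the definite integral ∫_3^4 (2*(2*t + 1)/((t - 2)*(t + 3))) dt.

Factor the denominator: t**2 + t - 6 = (t + 3)(t - 2).
Partial fractions: 2*(2*t + 1)/((t - 2)*(t + 3)) = 2/(t + 3) + 2/(t - 2).
An antiderivative is F(t) = 2*log(t - 2) + 2*log(t + 3).
Then F(4) - F(3) = (2*log(2) + 2*log(7)) - (log(36)) = log(49/9).

log(49/9)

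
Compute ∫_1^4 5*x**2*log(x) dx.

Integrate by parts once (u = ln x, dv = 5*x**2 dx).
An antiderivative is F(x) = 5*x**3*(3*log(x) - 1)/9.
Then F(4) - F(1) = (-320/9 + 640*log(2)/3) - (-5/9) = -35 + 640*log(2)/3.

-35 + 640*log(2)/3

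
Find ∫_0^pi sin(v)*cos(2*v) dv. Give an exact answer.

-2/3

Use the identity sin(v)cos(2*v) = [sin(3*v) + sin(-v)]/2.
An antiderivative is F(v) = cos(v)/2 - cos(3*v)/6.
Then F(pi) - F(0) = (-1/3) - (1/3) = -2/3.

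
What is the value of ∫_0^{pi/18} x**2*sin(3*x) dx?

Integrate by parts twice (u = x^2, dv = sin(3*x) dx).
An antiderivative is F(x) = -x**2*cos(3*x)/3 + 2*x*sin(3*x)/9 + 2*cos(3*x)/27.
Then F(pi/18) - F(0) = (-sqrt(3)*pi**2/1944 + pi/162 + sqrt(3)/27) - (2/27) = -2/27 - sqrt(3)*pi**2/1944 + pi/162 + sqrt(3)/27.

-2/27 - sqrt(3)*pi**2/1944 + pi/162 + sqrt(3)/27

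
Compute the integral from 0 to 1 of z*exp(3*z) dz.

Integrate by parts once (u = z, dv = exp(3*z) dz).
An antiderivative is F(z) = (3*z - 1)*exp(3*z)/9.
Then F(1) - F(0) = (2*exp(3)/9) - (-1/9) = 1/9 + 2*exp(3)/9.

1/9 + 2*exp(3)/9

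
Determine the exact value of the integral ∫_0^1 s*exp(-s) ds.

1 - 2*exp(-1)

Integrate by parts once (u = s, dv = exp(-s) ds).
An antiderivative is F(s) = (-s - 1)*exp(-s).
Then F(1) - F(0) = (-2*exp(-1)) - (-1) = 1 - 2*exp(-1).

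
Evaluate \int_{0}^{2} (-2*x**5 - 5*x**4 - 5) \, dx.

By the power rule, an antiderivative is F(x) = -x**6/3 - x**5 - 5*x.
Then F(2) - F(0) = (-190/3) - (0) = -190/3.

-190/3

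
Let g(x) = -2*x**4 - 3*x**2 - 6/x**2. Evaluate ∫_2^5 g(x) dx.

-1356

By the power rule, an antiderivative is F(x) = -2*x**5/5 - x**3 + 6/x.
Then F(5) - F(2) = (-6869/5) - (-89/5) = -1356.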